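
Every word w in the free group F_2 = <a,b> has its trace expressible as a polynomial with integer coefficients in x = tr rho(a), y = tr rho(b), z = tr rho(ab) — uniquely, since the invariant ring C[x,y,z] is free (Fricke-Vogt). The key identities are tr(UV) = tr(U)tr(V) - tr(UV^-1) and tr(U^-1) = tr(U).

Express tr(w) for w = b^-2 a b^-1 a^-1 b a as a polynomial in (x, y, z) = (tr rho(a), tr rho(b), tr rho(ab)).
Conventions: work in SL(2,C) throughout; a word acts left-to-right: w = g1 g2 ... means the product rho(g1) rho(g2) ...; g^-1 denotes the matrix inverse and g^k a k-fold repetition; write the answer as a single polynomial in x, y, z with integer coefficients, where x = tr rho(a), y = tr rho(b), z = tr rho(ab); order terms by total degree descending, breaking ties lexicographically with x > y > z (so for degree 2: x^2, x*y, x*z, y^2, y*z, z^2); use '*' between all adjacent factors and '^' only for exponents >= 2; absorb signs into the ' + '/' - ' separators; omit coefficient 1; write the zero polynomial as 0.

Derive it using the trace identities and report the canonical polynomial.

tr(a^2) = tr(a) tr(a) - tr(1)  (reduce the a square) = x^2 - 2
tr(a^2 b) = tr(a) tr(b a) - tr(b)  (reduce the a square) = x*z - y
tr(a b^-1 a) = tr(a^2) tr(b) - tr(a^2 b)  (eliminate b^-1) = x^2*y - x*z - y
tr(a b a^2) = tr(a) tr(a b a) - tr(a b)  (reduce the a square) = x^2*z - x*y - z
tr(b a b a) = tr(b a) tr(b a) - tr(1)  (split on b) = z^2 - 2
tr(b a b) = tr(b) tr(a b) - tr(a)  (reduce the b square) = y*z - x
tr(a b a^2 b) = tr(a) tr(b a b a) - tr(b a b)  (reduce the a square) = x*z^2 - y*z - x
tr(a b^-1 a b a) = tr(a b a^2) tr(b) - tr(a b a^2 b)  (eliminate b^-1) = x^2*y*z - x*y^2 - x*z^2 + x
tr(a b a b a b) = tr(b a b a) tr(b a) - tr(a b)  (split on b) = z^3 - 3*z
tr(a b^-1 a b a b) = tr(a b a b a) tr(b) - tr(a b a b a b)  (eliminate b^-1) = x*y*z^2 - y^2*z - z^3 - x*y + 3*z
tr(b a b^-1 a b^-1 a) = tr(a b^-1 a b a) tr(b) - tr(a b^-1 a b a b)  (eliminate b^-1) = x^2*y^2*z - x*y^3 - 2*x*y*z^2 + y^2*z + z^3 + 2*x*y - 3*z
tr(b^-1 a b^-1 a^-1 b a) = tr(b a b^-1 a b^-1) tr(a) - tr(b a b^-1 a b^-1 a)  (eliminate a^-1) = -x^2*y^2*z + x^3*y + x*y^3 + 2*x*y*z^2 - x^2*z - y^2*z - z^3 - 3*x*y + 3*z
tr(b^2) = tr(b) tr(b) - tr(1)  (reduce the b square) = y^2 - 2
tr(b a^2 b) = tr(a) tr(b^2 a) - tr(b^2)  (reduce the a square) = x*y*z - x^2 - y^2 + 2
tr(a^-1 b a^2 b) = tr(b a^2 b) tr(a) - tr(b a^2 b a)  (eliminate a^-1) = x^2*y*z - x^3 - x*y^2 - x*z^2 + y*z + 3*x
tr(a b^-1 a^-1 b a) = tr(a^-1 b a^2) tr(b) - tr(a^-1 b a^2 b)  (eliminate b^-1) = -x^2*y*z + x^3 + x*y^2 + x*z^2 - 3*x
tr(b^-2 a b^-1 a^-1 b a) = tr(b^-1 a b^-1 a^-1 b a) tr(b) - tr(b^-1 a b^-1 a^-1 b a b)  (eliminate b^-1) = -x^2*y^3*z + x^3*y^2 + x*y^4 + 2*x*y^2*z^2 - y^3*z - y*z^3 - x^3 - 4*x*y^2 - x*z^2 + 3*y*z + 3*x

-x^2*y^3*z + x^3*y^2 + x*y^4 + 2*x*y^2*z^2 - y^3*z - y*z^3 - x^3 - 4*x*y^2 - x*z^2 + 3*y*z + 3*x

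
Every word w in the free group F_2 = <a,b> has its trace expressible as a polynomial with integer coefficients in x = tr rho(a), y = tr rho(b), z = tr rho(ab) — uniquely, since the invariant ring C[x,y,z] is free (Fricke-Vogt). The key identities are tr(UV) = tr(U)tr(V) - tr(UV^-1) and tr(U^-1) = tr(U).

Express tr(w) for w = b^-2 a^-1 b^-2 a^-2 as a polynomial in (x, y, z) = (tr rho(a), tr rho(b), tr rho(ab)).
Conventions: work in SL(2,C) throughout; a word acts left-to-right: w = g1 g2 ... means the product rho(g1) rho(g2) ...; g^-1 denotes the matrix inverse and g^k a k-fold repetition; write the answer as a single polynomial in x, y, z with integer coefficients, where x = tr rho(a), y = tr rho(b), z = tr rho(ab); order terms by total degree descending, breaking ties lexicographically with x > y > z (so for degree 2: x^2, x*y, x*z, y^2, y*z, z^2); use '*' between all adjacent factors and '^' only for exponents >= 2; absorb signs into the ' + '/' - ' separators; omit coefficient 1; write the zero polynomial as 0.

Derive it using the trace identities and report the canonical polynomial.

trace(b^-1) = trace(b) = y
trace(b^-1 a) = trace(a)*trace(b) - trace(a b)   [inverse elimination on b] = x*y - z
trace(a^-1 b^-1) = trace(b^-1)*trace(a) - trace(b^-1 a)   [inverse elimination on a] = z
trace(b^-1 a^-1 b^-1) = trace(a^-1 b^-1)*trace(b) - trace(a^-1)   [inverse elimination on b] = y*z - x
trace(b a b a) = trace(b a)*trace(b a) - trace(1)   [split at a repeated b] = z^2 - 2
trace(a b a^-1 b) = trace(b a b)*trace(a) - trace(b a b a)   [inverse elimination on a] = x*y*z - x^2 - z^2 + 2
trace(a^-1 b^-1 a b) = trace(a b a^-1)*trace(b) - trace(a b a^-1 b)   [inverse elimination on b] = -x*y*z + x^2 + y^2 + z^2 - 2
trace(b^-1 a^-1 b^-1 a) = trace(a^-1 b^-1 a)*trace(b) - trace(a^-1 b^-1 a b)   [inverse elimination on b] = x*y*z - x^2 - z^2 + 2
trace(b^-1 a^-1 b^-1 a^-1) = trace(b^-1 a^-1 b^-1)*trace(a) - trace(b^-1 a^-1 b^-1 a)   [inverse elimination on a] = z^2 - 2
trace(a^-1 b^-1 a^-1) = trace(a^-1 b^-1)*trace(a) - trace(a^-1 b^-1 a)   [inverse elimination on a] = x*z - y
trace(a^-1 b^-2 a^-1 b^-1) = trace(b^-1 a^-1 b^-1 a^-1)*trace(b) - trace(b^-1 a^-1 b^-1 a^-1 b)   [inverse elimination on b] = y*z^2 - x*z - y
trace(a^-2) = trace(a^-1)*trace(a) - trace(1)   [inverse elimination on a] = x^2 - 2
trace(a^-1 b^-2 a^-1) = trace(b^-1 a^-2)*trace(b) - trace(b^-1 a^-2 b)   [inverse elimination on b] = x*y*z - x^2 - y^2 + 2
trace(b^-2 a^-1 b^-2 a^-1) = trace(a^-1 b^-2 a^-1 b^-1)*trace(b) - trace(a^-1 b^-2 a^-1)   [inverse elimination on b] = y^2*z^2 - 2*x*y*z + x^2 - 2
trace(a^-1 b^-3) = trace(b^-2 a^-1)*trace(b) - trace(b^-2 a^-1 b)   [inverse elimination on b] = y^2*z - x*y - z
trace(b^-2 a^-1 b^-2) = trace(a^-1 b^-3)*trace(b) - trace(a^-1 b^-2)   [inverse elimination on b] = y^3*z - x*y^2 - 2*y*z + x
trace(b^-2 a^-1 b^-2 a^-2) = trace(b^-2 a^-1 b^-2 a^-1)*trace(a) - trace(b^-2 a^-1 b^-2)   [inverse elimination on a] = x*y^2*z^2 - 2*x^2*y*z - y^3*z + x^3 + x*y^2 + 2*y*z - 3*x

x*y^2*z^2 - 2*x^2*y*z - y^3*z + x^3 + x*y^2 + 2*y*z - 3*x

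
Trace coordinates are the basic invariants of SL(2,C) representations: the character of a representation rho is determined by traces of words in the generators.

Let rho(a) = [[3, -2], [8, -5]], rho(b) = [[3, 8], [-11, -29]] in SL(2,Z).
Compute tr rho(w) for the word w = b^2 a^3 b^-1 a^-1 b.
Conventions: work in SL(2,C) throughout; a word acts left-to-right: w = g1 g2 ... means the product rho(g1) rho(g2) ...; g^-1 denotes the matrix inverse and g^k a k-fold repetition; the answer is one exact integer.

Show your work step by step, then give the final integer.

92748702

rho(b) = [[3, 8], [-11, -29]]
... * rho(b) = [[3, 8], [-11, -29]]  ->  [[-79, -208], [286, 753]]
... * rho(a) = [[3, -2], [8, -5]]  ->  [[-1901, 1198], [6882, -4337]]
... * rho(a) = [[3, -2], [8, -5]]  ->  [[3881, -2188], [-14050, 7921]]
... * rho(a) = [[3, -2], [8, -5]]  ->  [[-5861, 3178], [21218, -11505]]
... * rho(b^-1) = [[-29, -8], [11, 3]]  ->  [[204927, 56422], [-741877, -204259]]
... * rho(a^-1) = [[-5, 2], [-8, 3]]  ->  [[-1476011, 579120], [5343457, -2096531]]
... * rho(b) = [[3, 8], [-11, -29]]  ->  [[-10798353, -28602568], [39092212, 103547055]]
tr = -10798353 + 103547055 = 92748702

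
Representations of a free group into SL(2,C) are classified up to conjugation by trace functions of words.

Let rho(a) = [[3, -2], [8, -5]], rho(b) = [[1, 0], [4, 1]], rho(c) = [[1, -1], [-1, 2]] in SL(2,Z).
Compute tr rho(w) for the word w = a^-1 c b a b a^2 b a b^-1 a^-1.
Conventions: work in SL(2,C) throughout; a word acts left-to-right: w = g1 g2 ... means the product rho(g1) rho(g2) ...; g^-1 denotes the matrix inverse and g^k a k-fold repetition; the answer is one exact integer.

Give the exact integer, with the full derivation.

rho(a^-1) = [[-5, 2], [-8, 3]]
... * rho(c) = [[1, -1], [-1, 2]]  ->  [[-7, 9], [-11, 14]]
... * rho(b) = [[1, 0], [4, 1]]  ->  [[29, 9], [45, 14]]
... * rho(a) = [[3, -2], [8, -5]]  ->  [[159, -103], [247, -160]]
... * rho(b) = [[1, 0], [4, 1]]  ->  [[-253, -103], [-393, -160]]
... * rho(a) = [[3, -2], [8, -5]]  ->  [[-1583, 1021], [-2459, 1586]]
... * rho(a) = [[3, -2], [8, -5]]  ->  [[3419, -1939], [5311, -3012]]
... * rho(b) = [[1, 0], [4, 1]]  ->  [[-4337, -1939], [-6737, -3012]]
... * rho(a) = [[3, -2], [8, -5]]  ->  [[-28523, 18369], [-44307, 28534]]
... * rho(b^-1) = [[1, 0], [-4, 1]]  ->  [[-101999, 18369], [-158443, 28534]]
... * rho(a^-1) = [[-5, 2], [-8, 3]]  ->  [[363043, -148891], [563943, -231284]]
tr = 363043 + -231284 = 131759

131759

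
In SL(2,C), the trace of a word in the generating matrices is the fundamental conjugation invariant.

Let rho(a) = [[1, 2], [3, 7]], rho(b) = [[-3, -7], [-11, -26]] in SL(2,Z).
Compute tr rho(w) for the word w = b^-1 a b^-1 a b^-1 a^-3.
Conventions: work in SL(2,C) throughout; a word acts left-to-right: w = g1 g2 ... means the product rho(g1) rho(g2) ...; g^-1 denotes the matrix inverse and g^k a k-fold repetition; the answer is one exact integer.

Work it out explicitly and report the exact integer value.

-196612

rho(b^-1) = [[-26, 7], [11, -3]]
... * rho(a) = [[1, 2], [3, 7]]  ->  [[-5, -3], [2, 1]]
... * rho(b^-1) = [[-26, 7], [11, -3]]  ->  [[97, -26], [-41, 11]]
... * rho(a) = [[1, 2], [3, 7]]  ->  [[19, 12], [-8, -5]]
... * rho(b^-1) = [[-26, 7], [11, -3]]  ->  [[-362, 97], [153, -41]]
... * rho(a^-1) = [[7, -2], [-3, 1]]  ->  [[-2825, 821], [1194, -347]]
... * rho(a^-1) = [[7, -2], [-3, 1]]  ->  [[-22238, 6471], [9399, -2735]]
... * rho(a^-1) = [[7, -2], [-3, 1]]  ->  [[-175079, 50947], [73998, -21533]]
tr = -175079 + -21533 = -196612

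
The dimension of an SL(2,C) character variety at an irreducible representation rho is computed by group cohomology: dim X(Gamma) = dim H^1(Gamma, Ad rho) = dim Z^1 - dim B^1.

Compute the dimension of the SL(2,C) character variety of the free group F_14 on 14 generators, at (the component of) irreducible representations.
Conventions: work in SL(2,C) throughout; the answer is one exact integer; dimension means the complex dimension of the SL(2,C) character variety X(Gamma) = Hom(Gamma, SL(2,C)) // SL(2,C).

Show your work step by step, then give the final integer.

Here Gamma is free of rank 14 — no relator constrains a cocycle.
So Z^1 = (sl_2)^14 in full: dim Z^1 = 42.
At an irreducible rho the centralizer of the image in sl_2 is 0, so the coboundary map sl_2 -> Z^1 is injective: dim B^1 = 3.
dim H^1 = 42 - 3 = 39, which is dim X.

39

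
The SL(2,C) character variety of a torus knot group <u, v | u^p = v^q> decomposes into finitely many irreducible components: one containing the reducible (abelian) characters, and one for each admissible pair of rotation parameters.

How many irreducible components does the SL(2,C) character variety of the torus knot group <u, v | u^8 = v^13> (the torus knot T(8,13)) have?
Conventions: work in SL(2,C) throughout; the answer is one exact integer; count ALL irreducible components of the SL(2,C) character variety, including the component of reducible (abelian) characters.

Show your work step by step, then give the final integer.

43

In the torus knot group T(8,13), u^8 = v^13 is central, so an irreducible representation sends it to +I or -I (Schur).
On an irreducible component, tr(u) is locked at 2*cos(pi*alpha/8) for some alpha in 1..7, and tr(v) at 2*cos(pi*beta/13) for some beta in 1..12.
The two central values (-1)^alpha I and (-1)^beta I must be the same matrix, so alpha and beta share a parity.
Counting: 4 odd alphas x 6 odd betas + 3 even alphas x 6 even betas = 24 + 18 = 42.
That is 42 components of irreducible characters, and with the reducible (abelian) component the total is 43.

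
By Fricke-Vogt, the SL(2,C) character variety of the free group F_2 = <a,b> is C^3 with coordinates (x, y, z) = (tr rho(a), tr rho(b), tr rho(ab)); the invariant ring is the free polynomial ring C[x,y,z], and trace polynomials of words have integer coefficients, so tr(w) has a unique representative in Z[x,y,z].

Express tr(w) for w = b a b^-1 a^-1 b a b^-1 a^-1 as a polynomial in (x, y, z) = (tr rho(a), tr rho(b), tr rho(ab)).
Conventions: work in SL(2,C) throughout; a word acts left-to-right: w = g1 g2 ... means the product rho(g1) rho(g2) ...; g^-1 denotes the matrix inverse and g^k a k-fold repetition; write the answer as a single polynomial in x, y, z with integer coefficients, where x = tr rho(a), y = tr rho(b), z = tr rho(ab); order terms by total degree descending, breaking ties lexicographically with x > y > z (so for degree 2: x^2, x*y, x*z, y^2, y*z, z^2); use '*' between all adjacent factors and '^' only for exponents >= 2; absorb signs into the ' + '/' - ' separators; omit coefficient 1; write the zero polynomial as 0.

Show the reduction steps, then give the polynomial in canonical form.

x^2*y^2*z^2 - 2*x^3*y*z - 2*x*y^3*z - 2*x*y*z^3 + x^4 + 2*x^2*y^2 + 2*x^2*z^2 + y^4 + 2*y^2*z^2 + z^4 + 4*x*y*z - 4*x^2 - 4*y^2 - 4*z^2 + 2

trace(a^2 b) = trace(a) trace(b a) - trace(b)   [square of a] = x*z - y
next, trace(a^2) = trace(a) trace(a) - trace(1)   [square of a] = x^2 - 2
and trace(a b^2 a) = trace(b) trace(a^2 b) - trace(a^2)   [square of b] = x*y*z - x^2 - y^2 + 2
trace(a b a b) = trace(b a) trace(b a) - trace(1)   [split at a repeated b] = z^2 - 2
and trace(a b^2 a b) = trace(b) trace(a b a b) - trace(a b a)   [square of b] = y*z^2 - x*z - y
and trace(b^2 a b^-1 a) = trace(a b^2 a) trace(b) - trace(a b^2 a b)   [inverse elimination on b] = x*y^2*z - x^2*y - y^3 - y*z^2 + x*z + 3*y
and trace(b a b^-1 a^-1 b) = trace(b^2 a b^-1) trace(a) - trace(b^2 a b^-1 a)   [inverse elimination on a] = -x*y^2*z + x^2*y + y^3 + y*z^2 - 3*y
next, trace(a b^2) = trace(b) trace(a b) - trace(a)   [square of b] = y*z - x
trace(b a b^2) = trace(b) trace(a b^2) - trace(a b)   [square of b] = y^2*z - x*y - z
trace(a b a b^2 a) = trace(a) trace(b a b^2 a) - trace(b a b^2)   [square of a] = x*y*z^2 - x^2*z - y^2*z + z
trace(a b a b a b) = trace(b a) trace(b a b a) - trace(b^-1 a^-1)   [split at a repeated b] = z^3 - 3*z
next, trace(a b a b a) = trace(a) trace(b a b a) - trace(b a b)   [square of a] = x*z^2 - y*z - x
and trace(a b a b^2 a b) = trace(b) trace(a b a b a b) - trace(a b a b a)   [square of b] = y*z^3 - x*z^2 - 2*y*z + x
next, trace(b a b^2 a b^-1 a) = trace(a b a b^2 a) trace(b) - trace(a b a b^2 a b)   [inverse elimination on b] = x*y^2*z^2 - x^2*y*z - y^3*z - y*z^3 + x*z^2 + 3*y*z - x
trace(b a b^-1 a^-1 b a b) = trace(b a b^2 a b^-1) trace(a) - trace(b a b^2 a b^-1 a)   [inverse elimination on a] = -x*y^2*z^2 + 2*x^2*y*z + y^3*z + y*z^3 - x^3 - x*y^2 - x*z^2 - 3*y*z + 3*x
next, trace(a b a b a b a) = trace(a) trace(b a b a b a) - trace(b a b a b)   [square of a] = x*z^3 - y*z^2 - 2*x*z + y
and trace(a b a b a b a b) = trace(b a b a) trace(b a b a) - trace(1)   [split at a repeated b] = z^4 - 4*z^2 + 2
trace(b a b a b a b^-1 a) = trace(a b a b a b a) trace(b) - trace(a b a b a b a b)   [inverse elimination on b] = x*y*z^3 - y^2*z^2 - z^4 - 2*x*y*z + y^2 + 4*z^2 - 2
trace(b a b^-1 a^-1 b a b a) = trace(b a b a b a b^-1) trace(a) - trace(b a b a b a b^-1 a)   [inverse elimination on a] = -x*y*z^3 + x^2*z^2 + y^2*z^2 + z^4 + x*y*z - x^2 - y^2 - 4*z^2 + 2
trace(a^-1 b a b^-1 a^-1 b a b) = trace(b a b^-1 a^-1 b a b) trace(a) - trace(b a b^-1 a^-1 b a b a)   [inverse elimination on a] = -x^2*y^2*z^2 + 2*x^3*y*z + x*y^3*z + 2*x*y*z^3 - x^4 - x^2*y^2 - 2*x^2*z^2 - y^2*z^2 - z^4 - 4*x*y*z + 4*x^2 + y^2 + 4*z^2 - 2
next, trace(b a b^-1 a^-1 b a b^-1 a^-1) = trace(a^-1 b a b^-1 a^-1 b a) trace(b) - trace(a^-1 b a b^-1 a^-1 b a b)   [inverse elimination on b] = x^2*y^2*z^2 - 2*x^3*y*z - 2*x*y^3*z - 2*x*y*z^3 + x^4 + 2*x^2*y^2 + 2*x^2*z^2 + y^4 + 2*y^2*z^2 + z^4 + 4*x*y*z - 4*x^2 - 4*y^2 - 4*z^2 + 2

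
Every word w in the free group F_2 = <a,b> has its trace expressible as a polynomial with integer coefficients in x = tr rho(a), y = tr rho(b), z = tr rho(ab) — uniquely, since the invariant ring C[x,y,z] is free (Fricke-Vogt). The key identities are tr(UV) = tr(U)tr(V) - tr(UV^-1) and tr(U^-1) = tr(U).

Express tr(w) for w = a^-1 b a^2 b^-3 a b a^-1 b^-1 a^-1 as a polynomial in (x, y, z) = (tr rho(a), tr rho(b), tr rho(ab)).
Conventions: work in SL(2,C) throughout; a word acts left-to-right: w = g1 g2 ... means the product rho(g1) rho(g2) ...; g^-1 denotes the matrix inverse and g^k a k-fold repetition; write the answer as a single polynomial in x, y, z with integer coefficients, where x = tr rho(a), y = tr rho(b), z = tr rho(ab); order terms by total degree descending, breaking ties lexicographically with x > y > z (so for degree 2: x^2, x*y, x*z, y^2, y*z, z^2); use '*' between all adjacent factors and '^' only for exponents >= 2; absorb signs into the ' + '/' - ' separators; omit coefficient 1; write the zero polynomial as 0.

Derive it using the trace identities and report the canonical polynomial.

x^4*y^4*z^2 - x^5*y^3*z - 2*x^3*y^5*z - 2*x^3*y^3*z^3 + x^4*y^4 - x^4*y^2*z^2 + x^2*y^6 + 2*x^2*y^4*z^2 + x^2*y^2*z^4 + 2*x^5*y*z + 8*x^3*y^3*z + 3*x^3*y*z^3 - 2*x^4*y^2 - x^4*z^2 - 6*x^2*y^4 - 6*x^2*y^2*z^2 - x^2*z^4 - 9*x^3*y*z - 2*x*y^3*z - x*y*z^3 + 9*x^2*y^2 + 4*x^2*z^2 + y^4 + y^2*z^2 + 5*x*y*z - x^2 - 4*y^2 - z^2 + 2

trace(a b a) = trace(a) * trace(b a) - trace(b)  (reduce the a square) = x*z - y
next, trace(a b a b) = trace(a b) * trace(a b) - trace(1)  (split on a) = z^2 - 2
trace(b^-1 a b a) = trace(a b a) * trace(b) - trace(a b a b)  (eliminate b^-1) = x*y*z - y^2 - z^2 + 2
and trace(a b^-2 a b) = trace(b^-1 a b a) * trace(b) - trace(b^-1 a b a b)  (eliminate b^-1) = x*y^2*z - y^3 - y*z^2 - x*z + 3*y
next, trace(a^2 b a) = trace(a) * trace(a b a) - trace(a b)  (reduce the a square) = x^2*z - x*y - z
trace(a^2 b a^2) = trace(a) * trace(a^2 b a) - trace(a^2 b)  (reduce the a square) = x^3*z - x^2*y - 2*x*z + y
trace(b a b) = trace(b) * trace(a b) - trace(a)  (reduce the b square) = y*z - x
trace(b a^2 b a) = trace(a) * trace(b a b a) - trace(b a b)  (reduce the a square) = x*z^2 - y*z - x
next, trace(b^2) = trace(b) * trace(b) - trace(1)  (reduce the b square) = y^2 - 2
next, trace(b a^2 b) = trace(a) * trace(b^2 a) - trace(b^2)  (reduce the a square) = x*y*z - x^2 - y^2 + 2
trace(a^2 b a^2 b) = trace(a) * trace(b a^2 b a) - trace(b a^2 b)  (reduce the a square) = x^2*z^2 - 2*x*y*z + y^2 - 2
next, trace(a b a^2 b^-1 a) = trace(a^2 b a^2) * trace(b) - trace(a^2 b a^2 b)  (eliminate b^-1) = x^3*y*z - x^2*y^2 - x^2*z^2 + 2
and trace(a b a^3 b a) = trace(a) * trace(a b a^2 b a) - trace(a b a^2 b)  (reduce the a square) = x^3*z^2 - 2*x^2*y*z + x*y^2 - x*z^2 + y*z - x
next, trace(b a b a b a) = trace(b a b a) * trace(b a) - trace(a b)  (split on b) = z^3 - 3*z
trace(b a b a b) = trace(b) * trace(a b a b) - trace(a b a)  (reduce the b square) = y*z^2 - x*z - y
next, trace(b a b a b a^2) = trace(a) * trace(b a b a b a) - trace(b a b a b)  (reduce the a square) = x*z^3 - y*z^2 - 2*x*z + y
trace(a b a^3 b a b) = trace(a) * trace(b a b a b a^2) - trace(b a b a b a)  (reduce the a square) = x^2*z^3 - x*y*z^2 - 2*x^2*z - z^3 + x*y + 3*z
trace(a b a b^-1 a b a^2) = trace(a b a^3 b a) * trace(b) - trace(a b a^3 b a b)  (eliminate b^-1) = x^3*y*z^2 - 2*x^2*y^2*z - x^2*z^3 + x*y^3 + 2*x^2*z + y^2*z + z^3 - 2*x*y - 3*z
trace(b^2 a b) = trace(b) * trace(b a b) - trace(b a)  (reduce the b square) = y^2*z - x*y - z
trace(b a b a^2 b) = trace(a) * trace(b^2 a b a) - trace(b^2 a b)  (reduce the a square) = x*y*z^2 - x^2*z - y^2*z + z
trace(a b a^2 b a b a) = trace(a) * trace(b a b a^2 b a) - trace(b a b a^2 b)  (reduce the a square) = x^2*z^3 - 2*x*y*z^2 - x^2*z + y^2*z + x*y - z
trace(b a b a b a b a) = trace(a b) * trace(a b a b a b) - trace(a^-1 b^-1 a^-1 b^-1)  (split on a) = z^4 - 4*z^2 + 2
and trace(b a b a b a b) = trace(b) * trace(a b a b a b) - trace(a b a b a)  (reduce the b square) = y*z^3 - x*z^2 - 2*y*z + x
and trace(a b a^2 b a b a b) = trace(a) * trace(b a b a b a b a) - trace(b a b a b a b)  (reduce the a square) = x*z^4 - y*z^3 - 3*x*z^2 + 2*y*z + x
trace(a b a b^-1 a b a^2 b) = trace(a b a^2 b a b a) * trace(b) - trace(a b a^2 b a b a b)  (eliminate b^-1) = x^2*y*z^3 - 2*x*y^2*z^2 - x*z^4 - x^2*y*z + y^3*z + y*z^3 + x*y^2 + 3*x*z^2 - 3*y*z - x
next, trace(b^-1 a b a^2 b^-1 a b a) = trace(a b a b^-1 a b a^2) * trace(b) - trace(a b a b^-1 a b a^2 b)  (eliminate b^-1) = x^3*y^2*z^2 - 2*x^2*y^3*z - 2*x^2*y*z^3 + x*y^4 + 2*x*y^2*z^2 + x*z^4 + 3*x^2*y*z - 3*x*y^2 - 3*x*z^2 + x
and trace(a b a^-1 b^-1 a b a^2 b^-1) = trace(b^-1 a b a^2 b^-1 a b) * trace(a) - trace(b^-1 a b a^2 b^-1 a b a)  (eliminate a^-1) = -x^3*y^2*z^2 + x^4*y*z + 2*x^2*y^3*z + 2*x^2*y*z^3 - x^3*y^2 - x^3*z^2 - x*y^4 - 2*x*y^2*z^2 - x*z^4 - 3*x^2*y*z + 3*x*y^2 + 3*x*z^2 + x
and trace(a^2) = trace(a) * trace(a) - trace(1)  (reduce the a square) = x^2 - 2
trace(a^3) = trace(a) * trace(a^2) - trace(a)  (reduce the a square) = x^3 - 3*x
trace(b a^3 b) = trace(b) * trace(a^3 b) - trace(a^3)  (reduce the b square) = x^2*y*z - x^3 - x*y^2 - y*z + 3*x
next, trace(a b a^3 b) = trace(a) * trace(b a b a^2) - trace(b a b a)  (reduce the a square) = x^2*z^2 - x*y*z - x^2 - z^2 + 2
next, trace(b a b a^3 b) = trace(b) * trace(a b a^3 b) - trace(a b a^3)  (reduce the b square) = x^2*y*z^2 - x^3*z - x*y^2*z - y*z^2 + 2*x*z + y
and trace(a b a^3 b a^-1 b) = trace(b a b a^3 b) * trace(a) - trace(b a b a^3 b a)  (eliminate a^-1) = x^3*y*z^2 - x^4*z - x^2*y^2*z - x^2*z^3 + 4*x^2*z + z^3 - 3*z
and trace(a b a^-1 b^-1 a b a^2) = trace(a b a^3 b a^-1) * trace(b) - trace(a b a^3 b a^-1 b)  (eliminate b^-1) = -x^3*y*z^2 + x^4*z + 2*x^2*y^2*z + x^2*z^3 - x^3*y - x*y^3 - 4*x^2*z - y^2*z - z^3 + 3*x*y + 3*z
trace(b a^2 b^-2 a b a^-1 b^-1 a) = trace(a b a^-1 b^-1 a b a^2 b^-1) * trace(b) - trace(a b a^-1 b^-1 a b a^2)  (eliminate b^-1) = -x^3*y^3*z^2 + x^4*y^2*z + 2*x^2*y^4*z + 2*x^2*y^2*z^3 - x^3*y^3 - x*y^5 - 2*x*y^3*z^2 - x*y*z^4 - x^4*z - 5*x^2*y^2*z - x^2*z^3 + x^3*y + 4*x*y^3 + 3*x*y*z^2 + 4*x^2*z + y^2*z + z^3 - 2*x*y - 3*z
trace(b^-1 a b a^-1 b^-1 a^-1 b a^2 b^-1) = trace(b a^2 b^-2 a b a^-1 b^-1) * trace(a) - trace(b a^2 b^-2 a b a^-1 b^-1 a)  (eliminate a^-1) = x^3*y^3*z^2 - x^4*y^2*z - 2*x^2*y^4*z - 2*x^2*y^2*z^3 + x^3*y^3 + x*y^5 + 2*x*y^3*z^2 + x*y*z^4 + x^4*z + 6*x^2*y^2*z + x^2*z^3 - x^3*y - 5*x*y^3 - 4*x*y*z^2 - 5*x^2*z - y^2*z - z^3 + 5*x*y + 3*z
trace(b^-1 a b a^-1 b^-1 a^-1 b a^2) = trace(b a^2 b^-1 a b a^-1 b^-1) * trace(a) - trace(b a^2 b^-1 a b a^-1 b^-1 a)  (eliminate a^-1) = x^3*y^2*z^2 - x^4*y*z - 2*x^2*y^3*z - 2*x^2*y*z^3 + x^3*y^2 + x^3*z^2 + x*y^4 + 2*x*y^2*z^2 + x*z^4 + 4*x^2*y*z - 4*x*y^2 - 4*x*z^2 + x
trace(a^-1 b a^2 b^-3 a b a^-1 b^-1) = trace(b^-1 a b a^-1 b^-1 a^-1 b a^2 b^-1) * trace(b) - trace(b^-1 a b a^-1 b^-1 a^-1 b a^2)  (eliminate b^-1) = x^3*y^4*z^2 - x^4*y^3*z - 2*x^2*y^5*z - 2*x^2*y^3*z^3 + x^3*y^4 - x^3*y^2*z^2 + x*y^6 + 2*x*y^4*z^2 + x*y^2*z^4 + 2*x^4*y*z + 8*x^2*y^3*z + 3*x^2*y*z^3 - 2*x^3*y^2 - x^3*z^2 - 6*x*y^4 - 6*x*y^2*z^2 - x*z^4 - 9*x^2*y*z - y^3*z - y*z^3 + 9*x*y^2 + 4*x*z^2 + 3*y*z - x
and trace(a b^-3 a b) = trace(a b a b^-2) * trace(b) - trace(a b a b^-1)  (eliminate b^-1) = x*y^3*z - y^4 - y^2*z^2 - 2*x*y*z + 4*y^2 + z^2 - 2
next, trace(a^-1 b a^2 b^-3 a b a^-1 b^-1 a^-1) = trace(a^-1 b a^2 b^-3 a b a^-1 b^-1) * trace(a) - trace(a^-1 b a^2 b^-3 a b a^-1 b^-1 a)  (eliminate a^-1) = x^4*y^4*z^2 - x^5*y^3*z - 2*x^3*y^5*z - 2*x^3*y^3*z^3 + x^4*y^4 - x^4*y^2*z^2 + x^2*y^6 + 2*x^2*y^4*z^2 + x^2*y^2*z^4 + 2*x^5*y*z + 8*x^3*y^3*z + 3*x^3*y*z^3 - 2*x^4*y^2 - x^4*z^2 - 6*x^2*y^4 - 6*x^2*y^2*z^2 - x^2*z^4 - 9*x^3*y*z - 2*x*y^3*z - x*y*z^3 + 9*x^2*y^2 + 4*x^2*z^2 + y^4 + y^2*z^2 + 5*x*y*z - x^2 - 4*y^2 - z^2 + 2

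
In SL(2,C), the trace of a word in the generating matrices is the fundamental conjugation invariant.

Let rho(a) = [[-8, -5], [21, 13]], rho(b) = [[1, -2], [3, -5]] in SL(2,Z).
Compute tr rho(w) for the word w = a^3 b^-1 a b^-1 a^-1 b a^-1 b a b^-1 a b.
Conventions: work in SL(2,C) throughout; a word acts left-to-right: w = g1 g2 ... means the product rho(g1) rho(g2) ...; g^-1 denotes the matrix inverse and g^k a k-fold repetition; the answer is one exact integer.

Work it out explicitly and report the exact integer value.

-59600203974661

rho(a) = [[-8, -5], [21, 13]]
... * rho(a) = [[-8, -5], [21, 13]]  ->  [[-41, -25], [105, 64]]
... * rho(a) = [[-8, -5], [21, 13]]  ->  [[-197, -120], [504, 307]]
... * rho(b^-1) = [[-5, 2], [-3, 1]]  ->  [[1345, -514], [-3441, 1315]]
... * rho(a) = [[-8, -5], [21, 13]]  ->  [[-21554, -13407], [55143, 34300]]
... * rho(b^-1) = [[-5, 2], [-3, 1]]  ->  [[147991, -56515], [-378615, 144586]]
... * rho(a^-1) = [[13, 5], [-21, -8]]  ->  [[3110698, 1192075], [-7958301, -3049763]]
... * rho(b) = [[1, -2], [3, -5]]  ->  [[6686923, -12181771], [-17107590, 31165417]]
... * rho(a^-1) = [[13, 5], [-21, -8]]  ->  [[342747190, 130888783], [-876872427, -334861286]]
... * rho(b) = [[1, -2], [3, -5]]  ->  [[735413539, -1339938295], [-1881456285, 3428051284]]
... * rho(a) = [[-8, -5], [21, 13]]  ->  [[-34022012507, -21096265530], [87040727244, 53971948117]]
... * rho(b^-1) = [[-5, 2], [-3, 1]]  ->  [[233398859125, -89140290544], [-597119480571, 228053402605]]
... * rho(a) = [[-8, -5], [21, 13]]  ->  [[-3739136974424, -2325818072697], [9566077299273, 5950291636720]]
... * rho(b) = [[1, -2], [3, -5]]  ->  [[-10716591192515, 19107364312333], [27416952209433, -48883612782146]]
tr = -10716591192515 + -48883612782146 = -59600203974661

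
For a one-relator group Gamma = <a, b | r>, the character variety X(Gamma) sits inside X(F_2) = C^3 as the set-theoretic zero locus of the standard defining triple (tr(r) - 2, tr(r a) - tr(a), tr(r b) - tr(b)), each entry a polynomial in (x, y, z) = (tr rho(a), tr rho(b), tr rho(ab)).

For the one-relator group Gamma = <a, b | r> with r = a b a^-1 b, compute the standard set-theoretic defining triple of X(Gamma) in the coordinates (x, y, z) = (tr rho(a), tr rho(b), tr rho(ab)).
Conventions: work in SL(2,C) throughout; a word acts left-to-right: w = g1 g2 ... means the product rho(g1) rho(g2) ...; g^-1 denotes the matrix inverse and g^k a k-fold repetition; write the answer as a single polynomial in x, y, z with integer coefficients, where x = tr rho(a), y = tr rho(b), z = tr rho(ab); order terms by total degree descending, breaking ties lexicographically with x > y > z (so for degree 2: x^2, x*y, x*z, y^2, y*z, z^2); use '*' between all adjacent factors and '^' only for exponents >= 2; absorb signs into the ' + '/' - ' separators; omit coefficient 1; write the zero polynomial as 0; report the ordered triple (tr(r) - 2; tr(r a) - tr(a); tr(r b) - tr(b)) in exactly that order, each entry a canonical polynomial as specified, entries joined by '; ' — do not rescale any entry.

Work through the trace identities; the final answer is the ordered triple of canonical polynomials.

next, tr(b a b) = tr(b) tr(a b) - tr(a) = y*z - x
tr(b a b a) = tr(b a) tr(b a) - tr(1)   [split at repeated b] = z^2 - 2
next, tr(a b a^-1 b) = tr(b a b) tr(a) - tr(b a b a) = x*y*z - x^2 - z^2 + 2
tr(b^2) = tr(b) tr(b) - tr(1) = y^2 - 2
and tr(b a^2 b) = tr(a) tr(b^2 a) - tr(b^2) = x*y*z - x^2 - y^2 + 2
next, tr(b a^2 b a) = tr(a) tr(b a b a) - tr(b a b) = x*z^2 - y*z - x
tr(a b a^-1 b a) = tr(b a^2 b) tr(a) - tr(b a^2 b a) = x^2*y*z - x^3 - x*y^2 - x*z^2 + y*z + 3*x
and tr(b^2 a b) = tr(b) tr(b a b) - tr(b a) = y^2*z - x*y - z
tr(a b a) = tr(a) tr(b a) - tr(b) = x*z - y
next, tr(b^2 a b a) = tr(b) tr(a b a b) - tr(a b a) = y*z^2 - x*z - y
tr(a b a^-1 b^2) = tr(b^2 a b) tr(a) - tr(b^2 a b a) = x*y^2*z - x^2*y - y*z^2 + y
assemble the triple (tr(r) - 2; tr(r a) - x; tr(r b) - y)

x*y*z - x^2 - z^2; x^2*y*z - x^3 - x*y^2 - x*z^2 + y*z + 2*x; x*y^2*z - x^2*y - y*z^2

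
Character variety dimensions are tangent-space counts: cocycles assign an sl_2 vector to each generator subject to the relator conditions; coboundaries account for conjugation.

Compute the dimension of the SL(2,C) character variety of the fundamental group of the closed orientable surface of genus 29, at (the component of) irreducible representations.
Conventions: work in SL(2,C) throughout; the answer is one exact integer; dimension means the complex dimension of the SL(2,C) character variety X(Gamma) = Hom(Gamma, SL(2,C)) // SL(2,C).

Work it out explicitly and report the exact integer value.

168

pi_1 of the closed genus-29 surface has 58 generators bound by the single product-of-commutators relator.
A cocycle assigns one sl_2 vector per generator subject to the relator condition d_2(z) = 0: dim of the unconstrained space is 3*2g = 174.
H^2 = coker(d_2) is dual to H^0 = 0 at irreducible rho (Poincare duality), so d_2 is onto: dim Z^1 = 171.
Coboundaries contribute dim B^1 = 3 (injective at irreducible rho).
dim H^1 = 171 - 3 = 168 = dim X.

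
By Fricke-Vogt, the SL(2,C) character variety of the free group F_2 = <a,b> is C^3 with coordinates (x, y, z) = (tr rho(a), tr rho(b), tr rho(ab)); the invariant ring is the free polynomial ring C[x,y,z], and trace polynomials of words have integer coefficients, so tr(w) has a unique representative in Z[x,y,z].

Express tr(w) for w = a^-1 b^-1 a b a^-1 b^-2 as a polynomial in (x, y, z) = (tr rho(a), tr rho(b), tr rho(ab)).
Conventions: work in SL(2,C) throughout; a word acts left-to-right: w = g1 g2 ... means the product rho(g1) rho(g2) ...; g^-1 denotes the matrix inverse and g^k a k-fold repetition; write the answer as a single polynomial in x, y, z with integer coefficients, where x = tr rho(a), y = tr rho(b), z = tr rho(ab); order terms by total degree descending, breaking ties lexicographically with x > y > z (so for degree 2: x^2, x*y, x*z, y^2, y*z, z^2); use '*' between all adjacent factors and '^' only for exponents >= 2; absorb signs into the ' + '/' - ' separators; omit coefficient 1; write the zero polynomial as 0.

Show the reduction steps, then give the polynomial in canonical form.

-x*y^2*z^2 + 2*x^2*y*z + y^3*z + y*z^3 - x^3 - x*y^2 - x*z^2 - 3*y*z + 3*x

tr(a^-1) = tr(a) = x
tr(a^-1 b) = tr(b) * tr(a) - tr(b a) = x*y - z
tr(a^-1 b^-1) = tr(a^-1) * tr(b) - tr(a^-1 b) = z
apply: tr(a b a) = tr(a) * tr(b a) - tr(b) = x*z - y
use: tr(b a b a) = tr(b a) * tr(b a) - tr(1)   [split at repeated b] = z^2 - 2
use: tr(b a b) = tr(b) * tr(a b) - tr(a) = y*z - x
apply: tr(a b a b a) = tr(a) * tr(b a b a) - tr(b a b) = x*z^2 - y*z - x
use: tr(a b a b a b) = tr(a b) * tr(a b a b) - tr(a^-1 b^-1)   [split at repeated a] = z^3 - 3*z
tr(b^-1 a b a b a) = tr(a b a b a) * tr(b) - tr(a b a b a b) = x*y*z^2 - y^2*z - z^3 - x*y + 3*z
tr(b a b a^-1 b^-1 a) = tr(b^-1 a b a b) * tr(a) - tr(b^-1 a b a b a) = -x*y*z^2 + x^2*z + y^2*z + z^3 - 3*z
tr(a^-1 b a b a^-1 b^-1) = tr(b a b a^-1 b^-1) * tr(a) - tr(b a b a^-1 b^-1 a) = x*y*z^2 - x^2*z - y^2*z - z^3 + x*y + 3*z
tr(a^-1 b a b) = tr(b a b) * tr(a) - tr(b a b a) = x*y*z - x^2 - z^2 + 2
tr(a^-1 b a b a^-1) = tr(a^-1 b a b) * tr(a) - tr(a^-1 b a b a) = x^2*y*z - x^3 - x*z^2 - y*z + 3*x
tr(a b a^-1 b^-2 a^-1 b) = tr(a^-1 b a b a^-1 b^-1) * tr(b) - tr(a^-1 b a b a^-1) = x*y^2*z^2 - 2*x^2*y*z - y^3*z - y*z^3 + x^3 + x*y^2 + x*z^2 + 4*y*z - 3*x
tr(a^-1 b^-1 a b a^-1 b^-2) = tr(a b a^-1 b^-2 a^-1) * tr(b) - tr(a b a^-1 b^-2 a^-1 b) = -x*y^2*z^2 + 2*x^2*y*z + y^3*z + y*z^3 - x^3 - x*y^2 - x*z^2 - 3*y*z + 3*x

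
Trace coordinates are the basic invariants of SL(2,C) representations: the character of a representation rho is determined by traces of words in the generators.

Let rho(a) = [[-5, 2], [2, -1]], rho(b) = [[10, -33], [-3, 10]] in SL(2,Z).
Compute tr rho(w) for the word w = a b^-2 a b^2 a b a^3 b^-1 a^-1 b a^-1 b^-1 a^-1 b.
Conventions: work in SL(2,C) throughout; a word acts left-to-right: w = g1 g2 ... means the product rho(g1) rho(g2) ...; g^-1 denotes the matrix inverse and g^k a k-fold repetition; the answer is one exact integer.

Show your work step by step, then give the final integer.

-14900353741111572

rho(a) = [[-5, 2], [2, -1]]
... * rho(b^-1) = [[10, 33], [3, 10]]  ->  [[-44, -145], [17, 56]]
... * rho(b^-1) = [[10, 33], [3, 10]]  ->  [[-875, -2902], [338, 1121]]
... * rho(a) = [[-5, 2], [2, -1]]  ->  [[-1429, 1152], [552, -445]]
... * rho(b) = [[10, -33], [-3, 10]]  ->  [[-17746, 58677], [6855, -22666]]
... * rho(b) = [[10, -33], [-3, 10]]  ->  [[-353491, 1172388], [136548, -452875]]
... * rho(a) = [[-5, 2], [2, -1]]  ->  [[4112231, -1879370], [-1588490, 725971]]
... * rho(b) = [[10, -33], [-3, 10]]  ->  [[46760420, -154497323], [-18062813, 59679880]]
... * rho(a) = [[-5, 2], [2, -1]]  ->  [[-542796746, 248018163], [209673825, -95805506]]
... * rho(a) = [[-5, 2], [2, -1]]  ->  [[3210020056, -1333611655], [-1239980137, 515153156]]
... * rho(a) = [[-5, 2], [2, -1]]  ->  [[-18717323590, 7753651767], [7230206997, -2995113430]]
... * rho(b^-1) = [[10, 33], [3, 10]]  ->  [[-163912280599, -540135160800], [63316729680, 208645696601]]
... * rho(a^-1) = [[-1, -2], [-2, -5]]  ->  [[1244182602199, 3028500365198], [-480608122882, -1169861942365]]
... * rho(b) = [[10, -33], [-3, 10]]  ->  [[3356324926396, -10773022220587], [-1296495401725, 4161448631456]]
... * rho(a^-1) = [[-1, -2], [-2, -5]]  ->  [[18189719514778, 47152461250143], [-7026401861187, -18214252353830]]
... * rho(b^-1) = [[10, 33], [3, 10]]  ->  [[323354578898209, 1071785356489104], [-124906775673360, -414013784957471]]
... * rho(a^-1) = [[-1, -2], [-2, -5]]  ->  [[-2466925291876417, -6005635940241938], [952934345588302, 2319882476134075]]
... * rho(b) = [[10, -33], [-3, 10]]  ->  [[-6652345098038356, 21352175229502381], [2569696027480795, -8248008643073216]]
tr = -6652345098038356 + -8248008643073216 = -14900353741111572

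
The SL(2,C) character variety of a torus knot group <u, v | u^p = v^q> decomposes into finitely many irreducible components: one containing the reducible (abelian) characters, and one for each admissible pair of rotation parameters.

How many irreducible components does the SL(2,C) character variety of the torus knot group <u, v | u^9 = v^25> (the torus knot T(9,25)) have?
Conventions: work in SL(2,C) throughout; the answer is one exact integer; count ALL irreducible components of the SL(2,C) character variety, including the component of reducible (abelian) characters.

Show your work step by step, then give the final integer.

97

Gamma = < u, v | u^9 = v^25 > (torus knot T(9,25)); the central element u^9 = v^25 acts as +I or -I in any irreducible SL(2,C) representation.
So on each irreducible component the traces are pinned: tr(u) = 2*cos(pi*alpha/9) with 1 <= alpha <= 8, tr(v) = 2*cos(pi*beta/25) with 1 <= beta <= 24.
The two central values (-1)^alpha I and (-1)^beta I must be the same matrix, so alpha and beta share a parity.
Enumerate parity-matched pairs: 4*12 odd-odd plus 4*12 even-even gives 96.
components with irreducible characters: 96; plus the single component of reducible (abelian) characters: total 97.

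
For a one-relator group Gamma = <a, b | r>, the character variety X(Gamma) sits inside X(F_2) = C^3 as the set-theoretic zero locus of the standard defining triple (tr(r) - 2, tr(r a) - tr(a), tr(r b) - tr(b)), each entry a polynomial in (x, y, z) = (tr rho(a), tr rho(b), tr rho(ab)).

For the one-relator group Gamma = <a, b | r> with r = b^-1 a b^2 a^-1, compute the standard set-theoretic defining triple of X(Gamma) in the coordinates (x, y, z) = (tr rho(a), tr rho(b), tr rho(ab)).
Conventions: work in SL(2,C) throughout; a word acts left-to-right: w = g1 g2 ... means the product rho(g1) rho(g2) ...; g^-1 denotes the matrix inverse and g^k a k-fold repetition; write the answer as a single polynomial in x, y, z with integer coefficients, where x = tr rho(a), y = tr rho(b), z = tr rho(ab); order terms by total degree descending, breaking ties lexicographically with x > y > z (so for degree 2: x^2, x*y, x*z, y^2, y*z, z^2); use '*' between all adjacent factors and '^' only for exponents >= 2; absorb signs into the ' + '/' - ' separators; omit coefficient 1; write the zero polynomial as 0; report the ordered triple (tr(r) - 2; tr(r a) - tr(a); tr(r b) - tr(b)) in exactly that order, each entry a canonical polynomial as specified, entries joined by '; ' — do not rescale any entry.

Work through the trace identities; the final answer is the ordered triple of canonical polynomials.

-x*y^2*z + x^2*y + y^3 + y*z^2 - 3*y - 2; -x + z; y^2 - y - 2

use: tr(a^2 b) = tr(a) * tr(b a) - tr(b) = x*z - y
tr(a^2) = tr(a) * tr(a) - tr(1) = x^2 - 2
tr(a b^2 a) = tr(b) * tr(a^2 b) - tr(a^2) = x*y*z - x^2 - y^2 + 2
apply: tr(a b a b) = tr(b a) * tr(b a) - tr(1)   [split at repeated b] = z^2 - 2
tr(a b^2 a b) = tr(b) * tr(a b a b) - tr(a b a) = y*z^2 - x*z - y
apply: tr(b^-1 a b^2 a) = tr(a b^2 a) * tr(b) - tr(a b^2 a b) = x*y^2*z - x^2*y - y^3 - y*z^2 + x*z + 3*y
tr(b^-1 a b^2 a^-1) = tr(b^-1 a b^2) * tr(a) - tr(b^-1 a b^2 a) = -x*y^2*z + x^2*y + y^3 + y*z^2 - 3*y
tr(b^2) = tr(b) * tr(b) - tr(1) = y^2 - 2
assemble the triple (tr(r) - 2; tr(r a) - x; tr(r b) - y)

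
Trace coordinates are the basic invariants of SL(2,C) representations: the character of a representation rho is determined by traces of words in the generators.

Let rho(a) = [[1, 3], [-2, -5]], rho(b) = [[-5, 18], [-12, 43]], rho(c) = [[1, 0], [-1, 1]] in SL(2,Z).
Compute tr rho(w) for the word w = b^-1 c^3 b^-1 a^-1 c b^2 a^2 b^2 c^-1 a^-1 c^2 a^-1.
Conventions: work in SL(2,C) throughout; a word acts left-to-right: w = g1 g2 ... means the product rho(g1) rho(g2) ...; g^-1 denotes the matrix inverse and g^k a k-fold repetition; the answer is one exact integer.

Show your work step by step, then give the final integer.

rho(b^-1) = [[43, -18], [12, -5]]
... * rho(c) = [[1, 0], [-1, 1]]  ->  [[61, -18], [17, -5]]
... * rho(c) = [[1, 0], [-1, 1]]  ->  [[79, -18], [22, -5]]
... * rho(c) = [[1, 0], [-1, 1]]  ->  [[97, -18], [27, -5]]
... * rho(b^-1) = [[43, -18], [12, -5]]  ->  [[3955, -1656], [1101, -461]]
... * rho(a^-1) = [[-5, -3], [2, 1]]  ->  [[-23087, -13521], [-6427, -3764]]
... * rho(c) = [[1, 0], [-1, 1]]  ->  [[-9566, -13521], [-2663, -3764]]
... * rho(b) = [[-5, 18], [-12, 43]]  ->  [[210082, -753591], [58483, -209786]]
... * rho(b) = [[-5, 18], [-12, 43]]  ->  [[7992682, -28622937], [2225017, -7968104]]
... * rho(a) = [[1, 3], [-2, -5]]  ->  [[65238556, 167092731], [18161225, 46515571]]
... * rho(a) = [[1, 3], [-2, -5]]  ->  [[-268946906, -639747987], [-74869917, -178094180]]
... * rho(b) = [[-5, 18], [-12, 43]]  ->  [[9021710374, -32350207749], [2511479745, -9005708246]]
... * rho(b) = [[-5, 18], [-12, 43]]  ->  [[343093941118, -1228668146475], [95511100227, -342038819168]]
... * rho(c^-1) = [[1, 0], [1, 1]]  ->  [[-885574205357, -1228668146475], [-246527718941, -342038819168]]
... * rho(a^-1) = [[-5, -3], [2, 1]]  ->  [[1970534733835, 1428054469596], [548560956369, 397544337655]]
... * rho(c) = [[1, 0], [-1, 1]]  ->  [[542480264239, 1428054469596], [151016618714, 397544337655]]
... * rho(c) = [[1, 0], [-1, 1]]  ->  [[-885574205357, 1428054469596], [-246527718941, 397544337655]]
... * rho(a^-1) = [[-5, -3], [2, 1]]  ->  [[7283979965977, 4084777085667], [2027727270015, 1137127494478]]
tr = 7283979965977 + 1137127494478 = 8421107460455

8421107460455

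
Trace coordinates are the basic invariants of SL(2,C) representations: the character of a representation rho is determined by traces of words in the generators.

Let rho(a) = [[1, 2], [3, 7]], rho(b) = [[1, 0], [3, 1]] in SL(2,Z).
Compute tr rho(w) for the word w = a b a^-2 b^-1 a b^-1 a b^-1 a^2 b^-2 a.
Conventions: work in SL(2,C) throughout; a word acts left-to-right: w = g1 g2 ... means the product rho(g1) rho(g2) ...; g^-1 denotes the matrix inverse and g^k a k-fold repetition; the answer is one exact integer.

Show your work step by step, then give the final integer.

rho(a) = [[1, 2], [3, 7]]
... * rho(b) = [[1, 0], [3, 1]]  ->  [[7, 2], [24, 7]]
... * rho(a^-1) = [[7, -2], [-3, 1]]  ->  [[43, -12], [147, -41]]
... * rho(a^-1) = [[7, -2], [-3, 1]]  ->  [[337, -98], [1152, -335]]
... * rho(b^-1) = [[1, 0], [-3, 1]]  ->  [[631, -98], [2157, -335]]
... * rho(a) = [[1, 2], [3, 7]]  ->  [[337, 576], [1152, 1969]]
... * rho(b^-1) = [[1, 0], [-3, 1]]  ->  [[-1391, 576], [-4755, 1969]]
... * rho(a) = [[1, 2], [3, 7]]  ->  [[337, 1250], [1152, 4273]]
... * rho(b^-1) = [[1, 0], [-3, 1]]  ->  [[-3413, 1250], [-11667, 4273]]
... * rho(a) = [[1, 2], [3, 7]]  ->  [[337, 1924], [1152, 6577]]
... * rho(a) = [[1, 2], [3, 7]]  ->  [[6109, 14142], [20883, 48343]]
... * rho(b^-1) = [[1, 0], [-3, 1]]  ->  [[-36317, 14142], [-124146, 48343]]
... * rho(b^-1) = [[1, 0], [-3, 1]]  ->  [[-78743, 14142], [-269175, 48343]]
... * rho(a) = [[1, 2], [3, 7]]  ->  [[-36317, -58492], [-124146, -199949]]
tr = -36317 + -199949 = -236266

-236266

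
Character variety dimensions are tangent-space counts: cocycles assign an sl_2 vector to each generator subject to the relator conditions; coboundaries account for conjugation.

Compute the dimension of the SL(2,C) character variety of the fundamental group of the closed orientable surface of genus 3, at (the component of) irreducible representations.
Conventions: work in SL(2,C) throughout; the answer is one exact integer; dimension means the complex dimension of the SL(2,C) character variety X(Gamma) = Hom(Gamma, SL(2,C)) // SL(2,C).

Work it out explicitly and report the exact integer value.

12

Gamma = pi_1(Sigma_3) = < a_1, b_1, ..., a_3, b_3 | prod [a_i, b_i] > has 2g = 6 generators and 1 relator.
Unconstrained cocycle data is one sl_2 vector per generator (18 dimensions), cut by the relator condition d_2(z) = 0.
At an irreducible rho, H^2 = coker(d_2) vanishes (Poincare duality: H^2 is dual to H^0 = invariants = 0), so d_2 is surjective onto sl_2 and dim Z^1 = 18 - 3 = 15.
Coboundaries contribute dim B^1 = 3 (injective at irreducible rho).
dim H^1 = 15 - 3 = 12 = dim X.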